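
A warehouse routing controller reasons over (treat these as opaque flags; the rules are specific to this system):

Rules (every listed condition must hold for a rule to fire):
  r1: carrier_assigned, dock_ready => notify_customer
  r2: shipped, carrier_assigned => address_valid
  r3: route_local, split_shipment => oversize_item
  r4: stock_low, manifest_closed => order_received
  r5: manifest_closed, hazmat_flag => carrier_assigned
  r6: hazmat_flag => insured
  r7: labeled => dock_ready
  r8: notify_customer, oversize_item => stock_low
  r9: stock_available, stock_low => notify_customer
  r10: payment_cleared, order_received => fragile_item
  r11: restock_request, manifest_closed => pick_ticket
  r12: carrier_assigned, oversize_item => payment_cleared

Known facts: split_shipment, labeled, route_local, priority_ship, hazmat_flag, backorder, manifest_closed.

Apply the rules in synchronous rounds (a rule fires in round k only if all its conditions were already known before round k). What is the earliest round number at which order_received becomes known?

Round 1: r3 [route_local, split_shipment => oversize_item]; r5 [manifest_closed, hazmat_flag => carrier_assigned]; r6 [hazmat_flag => insured]; r7 [labeled => dock_ready]. Adds oversize_item, carrier_assigned, insured, dock_ready.
Round 2: r1 [carrier_assigned, dock_ready => notify_customer]; r12 [carrier_assigned, oversize_item => payment_cleared]. Adds notify_customer, payment_cleared.
Round 3: r8 [notify_customer, oversize_item => stock_low]. Adds stock_low.
Round 4: r4 [stock_low, manifest_closed => order_received]. Adds order_received.
order_received first appears in round 4.

4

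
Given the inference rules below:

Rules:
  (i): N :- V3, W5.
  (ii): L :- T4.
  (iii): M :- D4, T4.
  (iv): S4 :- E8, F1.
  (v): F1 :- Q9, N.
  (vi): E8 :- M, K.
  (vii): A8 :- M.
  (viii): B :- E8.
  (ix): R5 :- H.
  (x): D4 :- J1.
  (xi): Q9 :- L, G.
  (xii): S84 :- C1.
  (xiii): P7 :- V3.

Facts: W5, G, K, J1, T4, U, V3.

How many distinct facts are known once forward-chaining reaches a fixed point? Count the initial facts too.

[1] (i) [N :- V3, W5.]; (ii) [L :- T4.]; (x) [D4 :- J1.]; (xiii) [P7 :- V3.]. ⇒ new: N, L, D4, P7.
[2] (iii) [M :- D4, T4.]; (xi) [Q9 :- L, G.]. ⇒ new: M, Q9.
[3] (v) [F1 :- Q9, N.]; (vi) [E8 :- M, K.]; (vii) [A8 :- M.]. ⇒ new: F1, E8, A8.
[4] (iv) [S4 :- E8, F1.]; (viii) [B :- E8.]. ⇒ new: S4, B.
Closure: {A8, B, D4, E8, F1, G, J1, K, L, M, N, P7, Q9, S4, T4, U, V3, W5} — 18 facts.

18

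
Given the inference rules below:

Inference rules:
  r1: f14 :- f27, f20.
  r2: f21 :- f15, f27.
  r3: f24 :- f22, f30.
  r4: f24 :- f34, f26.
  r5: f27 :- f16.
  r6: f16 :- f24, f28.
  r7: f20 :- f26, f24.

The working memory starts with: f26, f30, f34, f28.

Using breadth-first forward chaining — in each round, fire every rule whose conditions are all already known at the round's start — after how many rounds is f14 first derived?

4

Round 1: r4 [f24 :- f34, f26.]. Adds f24.
Round 2: r6 [f16 :- f24, f28.]; r7 [f20 :- f26, f24.]. Adds f16, f20.
Round 3: r5 [f27 :- f16.]. Adds f27.
Round 4: r1 [f14 :- f27, f20.]. Adds f14.
f14 first appears in round 4.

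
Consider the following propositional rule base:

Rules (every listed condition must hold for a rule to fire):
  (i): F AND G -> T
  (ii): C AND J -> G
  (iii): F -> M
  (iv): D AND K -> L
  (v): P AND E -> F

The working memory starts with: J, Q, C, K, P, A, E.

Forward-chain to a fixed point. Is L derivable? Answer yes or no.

no

[1] (ii) [C AND J -> G]; (v) [P AND E -> F]. ⇒ new: G, F.
[2] (i) [F AND G -> T]; (iii) [F -> M]. ⇒ new: T, M.
Fixed point reached. L is concluded only by (iv); (iv) needs D (never derived).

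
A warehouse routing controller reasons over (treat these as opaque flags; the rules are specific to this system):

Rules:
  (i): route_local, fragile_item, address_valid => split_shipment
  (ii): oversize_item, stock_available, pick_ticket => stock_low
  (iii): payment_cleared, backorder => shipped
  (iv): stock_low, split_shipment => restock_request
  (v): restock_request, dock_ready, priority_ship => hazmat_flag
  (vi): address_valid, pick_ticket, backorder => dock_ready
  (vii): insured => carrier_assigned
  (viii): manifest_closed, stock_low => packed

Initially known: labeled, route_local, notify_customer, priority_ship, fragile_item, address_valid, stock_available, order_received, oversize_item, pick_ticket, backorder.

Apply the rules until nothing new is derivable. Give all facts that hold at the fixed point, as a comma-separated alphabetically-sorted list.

Round 1: (i) [route_local, fragile_item, address_valid => split_shipment]; (ii) [oversize_item, stock_available, pick_ticket => stock_low]; (vi) [address_valid, pick_ticket, backorder => dock_ready]. Adds split_shipment, stock_low, dock_ready.
Round 2: (iv) [stock_low, split_shipment => restock_request]. Adds restock_request.
Round 3: (v) [restock_request, dock_ready, priority_ship => hazmat_flag]. Adds hazmat_flag.

address_valid, backorder, dock_ready, fragile_item, hazmat_flag, labeled, notify_customer, order_received, oversize_item, pick_ticket, priority_ship, restock_request, route_local, split_shipment, stock_available, stock_low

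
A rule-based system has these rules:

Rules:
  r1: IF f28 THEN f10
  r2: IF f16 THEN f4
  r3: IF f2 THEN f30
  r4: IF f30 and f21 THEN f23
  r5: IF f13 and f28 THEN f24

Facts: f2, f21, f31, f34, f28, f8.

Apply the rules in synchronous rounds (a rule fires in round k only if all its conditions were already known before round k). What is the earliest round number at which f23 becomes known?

2

Round 1 fires r1, r3, giving f10, f30.
Round 2 fires r4, giving f23.
f23 first appears in round 2.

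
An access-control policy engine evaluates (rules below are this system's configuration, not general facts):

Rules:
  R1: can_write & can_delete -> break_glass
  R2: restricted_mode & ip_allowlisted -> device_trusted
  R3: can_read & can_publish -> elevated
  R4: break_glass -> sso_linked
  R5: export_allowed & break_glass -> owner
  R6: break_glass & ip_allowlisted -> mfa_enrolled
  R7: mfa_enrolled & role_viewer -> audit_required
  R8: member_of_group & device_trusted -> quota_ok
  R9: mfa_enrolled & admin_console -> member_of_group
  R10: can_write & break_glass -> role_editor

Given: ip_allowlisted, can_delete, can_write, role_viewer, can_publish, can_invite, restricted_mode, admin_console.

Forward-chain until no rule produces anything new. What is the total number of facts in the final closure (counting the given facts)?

Round 1: R1 [can_write & can_delete -> break_glass]; R2 [restricted_mode & ip_allowlisted -> device_trusted]. Adds break_glass, device_trusted.
Round 2: R4 [break_glass -> sso_linked]; R6 [break_glass & ip_allowlisted -> mfa_enrolled]; R10 [can_write & break_glass -> role_editor]. Adds sso_linked, mfa_enrolled, role_editor.
Round 3: R7 [mfa_enrolled & role_viewer -> audit_required]; R9 [mfa_enrolled & admin_console -> member_of_group]. Adds audit_required, member_of_group.
Round 4: R8 [member_of_group & device_trusted -> quota_ok]. Adds quota_ok.
Closure: {admin_console, audit_required, break_glass, can_delete, can_invite, can_publish, can_write, device_trusted, ip_allowlisted, member_of_group, mfa_enrolled, quota_ok, restricted_mode, role_editor, role_viewer, sso_linked} — 16 facts.

16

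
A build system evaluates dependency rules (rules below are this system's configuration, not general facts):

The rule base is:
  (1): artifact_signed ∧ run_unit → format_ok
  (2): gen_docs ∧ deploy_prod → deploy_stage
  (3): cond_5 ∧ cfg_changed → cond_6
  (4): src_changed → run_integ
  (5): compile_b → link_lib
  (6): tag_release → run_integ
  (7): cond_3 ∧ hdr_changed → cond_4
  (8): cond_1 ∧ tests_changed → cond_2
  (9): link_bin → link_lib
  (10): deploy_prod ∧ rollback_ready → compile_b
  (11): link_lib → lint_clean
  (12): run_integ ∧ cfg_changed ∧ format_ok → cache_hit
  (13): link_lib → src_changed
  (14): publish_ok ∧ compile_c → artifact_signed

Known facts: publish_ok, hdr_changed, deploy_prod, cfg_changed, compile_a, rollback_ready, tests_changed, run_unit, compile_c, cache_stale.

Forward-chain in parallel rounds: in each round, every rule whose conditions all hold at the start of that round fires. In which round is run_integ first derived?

4

Round 1: (10) [deploy_prod ∧ rollback_ready → compile_b]; (14) [publish_ok ∧ compile_c → artifact_signed]. New: compile_b, artifact_signed.
Round 2: (1) [artifact_signed ∧ run_unit → format_ok]; (5) [compile_b → link_lib]. New: format_ok, link_lib.
Round 3: (11) [link_lib → lint_clean]; (13) [link_lib → src_changed]. New: lint_clean, src_changed.
Round 4: (4) [src_changed → run_integ]. New: run_integ.
run_integ first appears in round 4.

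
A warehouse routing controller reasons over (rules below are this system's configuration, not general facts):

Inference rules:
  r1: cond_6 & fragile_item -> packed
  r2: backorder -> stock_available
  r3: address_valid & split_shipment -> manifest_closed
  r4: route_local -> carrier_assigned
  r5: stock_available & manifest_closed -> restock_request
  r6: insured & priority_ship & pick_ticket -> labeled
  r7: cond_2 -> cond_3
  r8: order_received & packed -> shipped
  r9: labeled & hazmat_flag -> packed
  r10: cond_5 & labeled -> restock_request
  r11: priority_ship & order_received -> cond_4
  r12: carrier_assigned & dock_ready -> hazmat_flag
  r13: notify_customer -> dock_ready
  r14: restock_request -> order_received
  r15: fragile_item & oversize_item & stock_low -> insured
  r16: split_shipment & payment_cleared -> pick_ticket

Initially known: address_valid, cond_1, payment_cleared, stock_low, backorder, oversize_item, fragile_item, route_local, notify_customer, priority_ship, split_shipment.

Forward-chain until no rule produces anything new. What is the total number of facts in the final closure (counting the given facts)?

24

Round 1: r2 [backorder -> stock_available]; r3 [address_valid & split_shipment -> manifest_closed]; r4 [route_local -> carrier_assigned]; r13 [notify_customer -> dock_ready]; r15 [fragile_item & oversize_item & stock_low -> insured]; r16 [split_shipment & payment_cleared -> pick_ticket]. New: stock_available, manifest_closed, carrier_assigned, dock_ready, insured, pick_ticket.
Round 2: r5 [stock_available & manifest_closed -> restock_request]; r6 [insured & priority_ship & pick_ticket -> labeled]; r12 [carrier_assigned & dock_ready -> hazmat_flag]. New: restock_request, labeled, hazmat_flag.
Round 3: r9 [labeled & hazmat_flag -> packed]; r14 [restock_request -> order_received]. New: packed, order_received.
Round 4: r8 [order_received & packed -> shipped]; r11 [priority_ship & order_received -> cond_4]. New: shipped, cond_4.
Closure: {address_valid, backorder, carrier_assigned, cond_1, cond_4, dock_ready, fragile_item, hazmat_flag, insured, labeled, manifest_closed, notify_customer, order_received, oversize_item, packed, payment_cleared, pick_ticket, priority_ship, restock_request, route_local, shipped, split_shipment, stock_available, stock_low} — 24 facts.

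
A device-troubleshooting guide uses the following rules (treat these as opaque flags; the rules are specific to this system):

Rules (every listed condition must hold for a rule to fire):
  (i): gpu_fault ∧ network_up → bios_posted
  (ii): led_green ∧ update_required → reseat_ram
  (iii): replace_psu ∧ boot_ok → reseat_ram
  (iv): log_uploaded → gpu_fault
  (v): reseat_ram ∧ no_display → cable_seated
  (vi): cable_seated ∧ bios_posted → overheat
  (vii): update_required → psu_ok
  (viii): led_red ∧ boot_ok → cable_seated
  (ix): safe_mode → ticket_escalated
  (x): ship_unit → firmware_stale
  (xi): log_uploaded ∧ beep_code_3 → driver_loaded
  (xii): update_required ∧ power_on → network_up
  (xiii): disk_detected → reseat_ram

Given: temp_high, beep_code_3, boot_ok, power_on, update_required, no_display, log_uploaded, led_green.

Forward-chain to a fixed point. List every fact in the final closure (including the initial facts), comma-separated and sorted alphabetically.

beep_code_3, bios_posted, boot_ok, cable_seated, driver_loaded, gpu_fault, led_green, log_uploaded, network_up, no_display, overheat, power_on, psu_ok, reseat_ram, temp_high, update_required

[1] (ii) [led_green ∧ update_required → reseat_ram]; (iv) [log_uploaded → gpu_fault]; (vii) [update_required → psu_ok]; (xi) [log_uploaded ∧ beep_code_3 → driver_loaded]; (xii) [update_required ∧ power_on → network_up]. ⇒ new: reseat_ram, gpu_fault, psu_ok, driver_loaded, network_up.
[2] (i) [gpu_fault ∧ network_up → bios_posted]; (v) [reseat_ram ∧ no_display → cable_seated]. ⇒ new: bios_posted, cable_seated.
[3] (vi) [cable_seated ∧ bios_posted → overheat]. ⇒ new: overheat.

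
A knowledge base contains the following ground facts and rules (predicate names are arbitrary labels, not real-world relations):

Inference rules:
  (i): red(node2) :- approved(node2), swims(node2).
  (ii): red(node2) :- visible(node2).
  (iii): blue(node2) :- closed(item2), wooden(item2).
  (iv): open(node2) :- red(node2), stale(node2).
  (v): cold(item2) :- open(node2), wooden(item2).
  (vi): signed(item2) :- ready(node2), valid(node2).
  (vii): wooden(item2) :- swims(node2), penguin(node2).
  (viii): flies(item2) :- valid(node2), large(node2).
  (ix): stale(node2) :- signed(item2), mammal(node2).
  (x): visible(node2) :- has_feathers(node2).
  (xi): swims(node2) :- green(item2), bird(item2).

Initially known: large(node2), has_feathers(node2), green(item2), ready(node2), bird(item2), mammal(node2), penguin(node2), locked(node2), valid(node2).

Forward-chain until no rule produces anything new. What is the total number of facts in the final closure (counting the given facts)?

18

Round 1: (vi) [signed(item2) :- ready(node2), valid(node2).]; (viii) [flies(item2) :- valid(node2), large(node2).]; (x) [visible(node2) :- has_feathers(node2).]; (xi) [swims(node2) :- green(item2), bird(item2).]. Adds signed(item2), flies(item2), visible(node2), swims(node2).
Round 2: (ii) [red(node2) :- visible(node2).]; (vii) [wooden(item2) :- swims(node2), penguin(node2).]; (ix) [stale(node2) :- signed(item2), mammal(node2).]. Adds red(node2), wooden(item2), stale(node2).
Round 3: (iv) [open(node2) :- red(node2), stale(node2).]. Adds open(node2).
Round 4: (v) [cold(item2) :- open(node2), wooden(item2).]. Adds cold(item2).
Closure: {bird(item2), cold(item2), flies(item2), green(item2), has_feathers(node2), large(node2), locked(node2), mammal(node2), open(node2), penguin(node2), ready(node2), red(node2), signed(item2), stale(node2), swims(node2), valid(node2), visible(node2), wooden(item2)} — 18 facts.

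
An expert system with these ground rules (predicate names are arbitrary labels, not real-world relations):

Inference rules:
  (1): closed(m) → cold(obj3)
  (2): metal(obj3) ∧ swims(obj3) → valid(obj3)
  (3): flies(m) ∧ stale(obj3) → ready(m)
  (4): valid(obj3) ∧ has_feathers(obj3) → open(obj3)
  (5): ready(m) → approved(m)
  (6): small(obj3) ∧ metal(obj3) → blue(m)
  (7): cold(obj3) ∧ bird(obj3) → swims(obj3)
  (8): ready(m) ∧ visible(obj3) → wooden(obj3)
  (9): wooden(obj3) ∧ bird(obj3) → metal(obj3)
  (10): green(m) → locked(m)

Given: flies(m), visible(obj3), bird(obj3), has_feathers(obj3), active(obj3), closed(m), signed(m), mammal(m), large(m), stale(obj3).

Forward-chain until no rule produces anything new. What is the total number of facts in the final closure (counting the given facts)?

[1] (1) [closed(m) → cold(obj3)]; (3) [flies(m) ∧ stale(obj3) → ready(m)]. ⇒ new: cold(obj3), ready(m).
[2] (5) [ready(m) → approved(m)]; (7) [cold(obj3) ∧ bird(obj3) → swims(obj3)]; (8) [ready(m) ∧ visible(obj3) → wooden(obj3)]. ⇒ new: approved(m), swims(obj3), wooden(obj3).
[3] (9) [wooden(obj3) ∧ bird(obj3) → metal(obj3)]. ⇒ new: metal(obj3).
[4] (2) [metal(obj3) ∧ swims(obj3) → valid(obj3)]. ⇒ new: valid(obj3).
[5] (4) [valid(obj3) ∧ has_feathers(obj3) → open(obj3)]. ⇒ new: open(obj3).
Closure: {active(obj3), approved(m), bird(obj3), closed(m), cold(obj3), flies(m), has_feathers(obj3), large(m), mammal(m), metal(obj3), open(obj3), ready(m), signed(m), stale(obj3), swims(obj3), valid(obj3), visible(obj3), wooden(obj3)} — 18 facts.

18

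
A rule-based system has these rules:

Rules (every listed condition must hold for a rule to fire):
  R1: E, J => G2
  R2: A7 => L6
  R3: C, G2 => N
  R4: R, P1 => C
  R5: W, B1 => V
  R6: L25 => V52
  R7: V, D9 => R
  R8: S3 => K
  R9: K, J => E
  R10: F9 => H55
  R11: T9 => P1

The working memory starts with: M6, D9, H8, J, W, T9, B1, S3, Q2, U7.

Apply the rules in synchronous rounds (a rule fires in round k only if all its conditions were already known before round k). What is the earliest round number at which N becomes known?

Round 1 fires R5, R8, R11, giving V, K, P1.
Round 2 fires R7, R9, giving R, E.
Round 3 fires R1, R4, giving G2, C.
Round 4 fires R3, giving N.
N first appears in round 4.

4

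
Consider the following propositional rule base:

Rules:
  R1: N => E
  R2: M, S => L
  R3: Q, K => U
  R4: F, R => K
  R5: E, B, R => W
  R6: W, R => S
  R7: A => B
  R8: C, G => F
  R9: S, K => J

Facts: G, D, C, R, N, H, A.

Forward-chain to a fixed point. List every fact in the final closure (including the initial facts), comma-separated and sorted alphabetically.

A, B, C, D, E, F, G, H, J, K, N, R, S, W

[1] R1 [N => E]; R7 [A => B]; R8 [C, G => F]. ⇒ new: E, B, F.
[2] R4 [F, R => K]; R5 [E, B, R => W]. ⇒ new: K, W.
[3] R6 [W, R => S]. ⇒ new: S.
[4] R9 [S, K => J]. ⇒ new: J.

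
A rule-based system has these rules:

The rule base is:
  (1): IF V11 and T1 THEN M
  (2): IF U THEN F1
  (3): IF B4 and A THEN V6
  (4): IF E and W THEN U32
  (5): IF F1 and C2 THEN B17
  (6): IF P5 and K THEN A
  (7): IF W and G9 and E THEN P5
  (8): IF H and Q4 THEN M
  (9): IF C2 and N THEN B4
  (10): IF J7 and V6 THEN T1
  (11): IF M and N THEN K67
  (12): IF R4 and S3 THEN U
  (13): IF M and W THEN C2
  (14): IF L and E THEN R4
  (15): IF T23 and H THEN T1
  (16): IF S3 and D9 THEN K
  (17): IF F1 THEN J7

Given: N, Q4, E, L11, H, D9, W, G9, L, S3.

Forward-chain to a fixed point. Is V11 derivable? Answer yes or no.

no

Round 1: (4) [IF E and W THEN U32]; (7) [IF W and G9 and E THEN P5]; (8) [IF H and Q4 THEN M]; (14) [IF L and E THEN R4]; (16) [IF S3 and D9 THEN K]. New: U32, P5, M, R4, K.
Round 2: (6) [IF P5 and K THEN A]; (11) [IF M and N THEN K67]; (12) [IF R4 and S3 THEN U]; (13) [IF M and W THEN C2]. New: A, K67, U, C2.
Round 3: (2) [IF U THEN F1]; (9) [IF C2 and N THEN B4]. New: F1, B4.
Round 4: (3) [IF B4 and A THEN V6]; (5) [IF F1 and C2 THEN B17]; (17) [IF F1 THEN J7]. New: V6, B17, J7.
Round 5: (10) [IF J7 and V6 THEN T1]. New: T1.
Fixed point reached. No rule has V11 as a consequent, and it is not given.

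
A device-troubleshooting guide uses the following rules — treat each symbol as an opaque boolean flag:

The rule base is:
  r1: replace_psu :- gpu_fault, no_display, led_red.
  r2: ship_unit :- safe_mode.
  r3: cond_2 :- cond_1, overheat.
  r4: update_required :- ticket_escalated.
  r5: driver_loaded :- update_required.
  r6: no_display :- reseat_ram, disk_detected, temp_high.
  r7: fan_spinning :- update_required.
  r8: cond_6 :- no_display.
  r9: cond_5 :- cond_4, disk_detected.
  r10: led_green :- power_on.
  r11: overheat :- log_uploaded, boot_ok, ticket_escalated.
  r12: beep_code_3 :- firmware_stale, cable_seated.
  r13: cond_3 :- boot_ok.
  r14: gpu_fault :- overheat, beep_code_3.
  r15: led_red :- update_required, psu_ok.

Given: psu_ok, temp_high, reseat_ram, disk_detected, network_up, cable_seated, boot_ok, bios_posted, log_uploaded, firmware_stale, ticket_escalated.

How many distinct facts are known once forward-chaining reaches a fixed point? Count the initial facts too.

22

[1] r4 [update_required :- ticket_escalated.]; r6 [no_display :- reseat_ram, disk_detected, temp_high.]; r11 [overheat :- log_uploaded, boot_ok, ticket_escalated.]; r12 [beep_code_3 :- firmware_stale, cable_seated.]; r13 [cond_3 :- boot_ok.]. ⇒ new: update_required, no_display, overheat, beep_code_3, cond_3.
[2] r5 [driver_loaded :- update_required.]; r7 [fan_spinning :- update_required.]; r8 [cond_6 :- no_display.]; r14 [gpu_fault :- overheat, beep_code_3.]; r15 [led_red :- update_required, psu_ok.]. ⇒ new: driver_loaded, fan_spinning, cond_6, gpu_fault, led_red.
[3] r1 [replace_psu :- gpu_fault, no_display, led_red.]. ⇒ new: replace_psu.
Closure: {beep_code_3, bios_posted, boot_ok, cable_seated, cond_3, cond_6, disk_detected, driver_loaded, fan_spinning, firmware_stale, gpu_fault, led_red, log_uploaded, network_up, no_display, overheat, psu_ok, replace_psu, reseat_ram, temp_high, ticket_escalated, update_required} — 22 facts.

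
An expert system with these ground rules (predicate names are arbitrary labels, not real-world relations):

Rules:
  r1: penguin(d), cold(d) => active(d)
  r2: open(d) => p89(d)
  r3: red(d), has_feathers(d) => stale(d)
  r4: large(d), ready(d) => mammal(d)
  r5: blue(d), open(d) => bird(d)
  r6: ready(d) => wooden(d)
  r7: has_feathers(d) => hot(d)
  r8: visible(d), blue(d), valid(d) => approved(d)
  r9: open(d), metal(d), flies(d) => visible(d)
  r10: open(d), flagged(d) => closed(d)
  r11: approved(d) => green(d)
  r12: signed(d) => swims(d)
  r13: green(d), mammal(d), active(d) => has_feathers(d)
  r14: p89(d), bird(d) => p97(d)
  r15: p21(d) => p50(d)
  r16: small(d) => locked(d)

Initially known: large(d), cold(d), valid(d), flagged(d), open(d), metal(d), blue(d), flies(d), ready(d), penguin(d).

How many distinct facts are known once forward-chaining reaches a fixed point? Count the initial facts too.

22

Round 1: r1 [penguin(d), cold(d) => active(d)]; r2 [open(d) => p89(d)]; r4 [large(d), ready(d) => mammal(d)]; r5 [blue(d), open(d) => bird(d)]; r6 [ready(d) => wooden(d)]; r9 [open(d), metal(d), flies(d) => visible(d)]; r10 [open(d), flagged(d) => closed(d)]. New: active(d), p89(d), mammal(d), bird(d), wooden(d), visible(d), closed(d).
Round 2: r8 [visible(d), blue(d), valid(d) => approved(d)]; r14 [p89(d), bird(d) => p97(d)]. New: approved(d), p97(d).
Round 3: r11 [approved(d) => green(d)]. New: green(d).
Round 4: r13 [green(d), mammal(d), active(d) => has_feathers(d)]. New: has_feathers(d).
Round 5: r7 [has_feathers(d) => hot(d)]. New: hot(d).
Closure: {active(d), approved(d), bird(d), blue(d), closed(d), cold(d), flagged(d), flies(d), green(d), has_feathers(d), hot(d), large(d), mammal(d), metal(d), open(d), p89(d), p97(d), penguin(d), ready(d), valid(d), visible(d), wooden(d)} — 22 facts.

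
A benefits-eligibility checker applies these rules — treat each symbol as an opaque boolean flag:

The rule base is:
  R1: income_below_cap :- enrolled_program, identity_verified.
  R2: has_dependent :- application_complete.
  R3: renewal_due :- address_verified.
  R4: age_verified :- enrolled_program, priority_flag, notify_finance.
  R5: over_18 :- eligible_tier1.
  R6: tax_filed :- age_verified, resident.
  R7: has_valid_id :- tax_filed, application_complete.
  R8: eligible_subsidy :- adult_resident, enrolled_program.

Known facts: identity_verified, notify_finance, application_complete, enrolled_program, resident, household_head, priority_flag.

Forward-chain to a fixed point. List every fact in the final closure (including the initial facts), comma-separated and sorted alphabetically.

age_verified, application_complete, enrolled_program, has_dependent, has_valid_id, household_head, identity_verified, income_below_cap, notify_finance, priority_flag, resident, tax_filed

Round 1 — R1, R2, R4, derive income_below_cap, has_dependent, age_verified.
Round 2 — R6, derive tax_filed.
Round 3 — R7, derive has_valid_id.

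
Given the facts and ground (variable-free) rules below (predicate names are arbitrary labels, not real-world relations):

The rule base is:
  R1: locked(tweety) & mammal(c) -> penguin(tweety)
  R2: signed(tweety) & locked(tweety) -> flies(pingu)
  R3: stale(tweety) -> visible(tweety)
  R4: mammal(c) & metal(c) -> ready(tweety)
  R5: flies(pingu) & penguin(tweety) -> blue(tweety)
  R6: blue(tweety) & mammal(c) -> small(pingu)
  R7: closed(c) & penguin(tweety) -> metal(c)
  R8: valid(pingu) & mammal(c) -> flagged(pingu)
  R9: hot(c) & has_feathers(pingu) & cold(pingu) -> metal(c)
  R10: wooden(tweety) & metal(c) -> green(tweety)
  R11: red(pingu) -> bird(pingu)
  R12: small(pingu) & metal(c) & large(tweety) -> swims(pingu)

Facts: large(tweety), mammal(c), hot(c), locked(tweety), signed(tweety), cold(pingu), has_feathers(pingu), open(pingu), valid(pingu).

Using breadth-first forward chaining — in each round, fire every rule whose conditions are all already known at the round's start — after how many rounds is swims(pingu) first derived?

4

Round 1: R1 [locked(tweety) & mammal(c) -> penguin(tweety)]; R2 [signed(tweety) & locked(tweety) -> flies(pingu)]; R8 [valid(pingu) & mammal(c) -> flagged(pingu)]; R9 [hot(c) & has_feathers(pingu) & cold(pingu) -> metal(c)]. Adds penguin(tweety), flies(pingu), flagged(pingu), metal(c).
Round 2: R4 [mammal(c) & metal(c) -> ready(tweety)]; R5 [flies(pingu) & penguin(tweety) -> blue(tweety)]. Adds ready(tweety), blue(tweety).
Round 3: R6 [blue(tweety) & mammal(c) -> small(pingu)]. Adds small(pingu).
Round 4: R12 [small(pingu) & metal(c) & large(tweety) -> swims(pingu)]. Adds swims(pingu).
swims(pingu) first appears in round 4.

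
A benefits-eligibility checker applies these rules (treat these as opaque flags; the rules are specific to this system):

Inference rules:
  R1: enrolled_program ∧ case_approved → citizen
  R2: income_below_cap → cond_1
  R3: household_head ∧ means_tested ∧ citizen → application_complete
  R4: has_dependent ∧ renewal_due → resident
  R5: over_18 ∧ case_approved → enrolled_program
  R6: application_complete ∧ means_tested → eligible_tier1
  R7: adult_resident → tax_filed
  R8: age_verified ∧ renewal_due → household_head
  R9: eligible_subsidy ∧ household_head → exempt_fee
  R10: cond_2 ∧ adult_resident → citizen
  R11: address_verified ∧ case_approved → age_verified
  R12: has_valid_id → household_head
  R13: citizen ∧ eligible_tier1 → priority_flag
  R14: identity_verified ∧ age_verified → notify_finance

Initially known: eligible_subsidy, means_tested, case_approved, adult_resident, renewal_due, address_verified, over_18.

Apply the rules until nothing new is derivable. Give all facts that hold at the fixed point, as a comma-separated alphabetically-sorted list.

[1] R5 [over_18 ∧ case_approved → enrolled_program]; R7 [adult_resident → tax_filed]; R11 [address_verified ∧ case_approved → age_verified]. ⇒ new: enrolled_program, tax_filed, age_verified.
[2] R1 [enrolled_program ∧ case_approved → citizen]; R8 [age_verified ∧ renewal_due → household_head]. ⇒ new: citizen, household_head.
[3] R3 [household_head ∧ means_tested ∧ citizen → application_complete]; R9 [eligible_subsidy ∧ household_head → exempt_fee]. ⇒ new: application_complete, exempt_fee.
[4] R6 [application_complete ∧ means_tested → eligible_tier1]. ⇒ new: eligible_tier1.
[5] R13 [citizen ∧ eligible_tier1 → priority_flag]. ⇒ new: priority_flag.

address_verified, adult_resident, age_verified, application_complete, case_approved, citizen, eligible_subsidy, eligible_tier1, enrolled_program, exempt_fee, household_head, means_tested, over_18, priority_flag, renewal_due, tax_filed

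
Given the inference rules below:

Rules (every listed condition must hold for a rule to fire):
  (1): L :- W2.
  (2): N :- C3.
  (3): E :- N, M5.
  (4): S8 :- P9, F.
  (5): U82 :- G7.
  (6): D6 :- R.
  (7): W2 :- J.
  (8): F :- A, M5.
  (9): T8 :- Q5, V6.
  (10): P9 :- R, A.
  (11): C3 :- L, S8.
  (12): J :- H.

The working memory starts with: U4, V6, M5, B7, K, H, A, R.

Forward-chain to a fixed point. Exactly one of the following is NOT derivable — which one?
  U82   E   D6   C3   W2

U82

[1] (6) [D6 :- R.]; (8) [F :- A, M5.]; (10) [P9 :- R, A.]; (12) [J :- H.]. ⇒ new: D6, F, P9, J.
[2] (4) [S8 :- P9, F.]; (7) [W2 :- J.]. ⇒ new: S8, W2.
[3] (1) [L :- W2.]. ⇒ new: L.
[4] (11) [C3 :- L, S8.]. ⇒ new: C3.
[5] (2) [N :- C3.]. ⇒ new: N.
[6] (3) [E :- N, M5.]. ⇒ new: E.
Derived: E (round 6), C3 (round 4), D6 (round 1), W2 (round 2). U82 never appears in any round.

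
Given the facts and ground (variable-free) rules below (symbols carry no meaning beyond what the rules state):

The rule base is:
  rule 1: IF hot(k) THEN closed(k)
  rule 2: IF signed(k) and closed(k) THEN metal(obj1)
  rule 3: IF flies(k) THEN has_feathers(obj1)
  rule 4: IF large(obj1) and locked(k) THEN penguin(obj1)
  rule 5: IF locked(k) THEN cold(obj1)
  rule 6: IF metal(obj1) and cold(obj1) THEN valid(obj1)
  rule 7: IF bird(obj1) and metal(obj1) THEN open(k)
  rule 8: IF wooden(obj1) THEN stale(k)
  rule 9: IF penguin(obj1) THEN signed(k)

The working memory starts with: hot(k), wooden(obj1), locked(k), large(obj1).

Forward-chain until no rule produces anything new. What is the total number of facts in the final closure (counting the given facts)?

11

Round 1: rule 1 [IF hot(k) THEN closed(k)]; rule 4 [IF large(obj1) and locked(k) THEN penguin(obj1)]; rule 5 [IF locked(k) THEN cold(obj1)]; rule 8 [IF wooden(obj1) THEN stale(k)]. New: closed(k), penguin(obj1), cold(obj1), stale(k).
Round 2: rule 9 [IF penguin(obj1) THEN signed(k)]. New: signed(k).
Round 3: rule 2 [IF signed(k) and closed(k) THEN metal(obj1)]. New: metal(obj1).
Round 4: rule 6 [IF metal(obj1) and cold(obj1) THEN valid(obj1)]. New: valid(obj1).
Closure: {closed(k), cold(obj1), hot(k), large(obj1), locked(k), metal(obj1), penguin(obj1), signed(k), stale(k), valid(obj1), wooden(obj1)} — 11 facts.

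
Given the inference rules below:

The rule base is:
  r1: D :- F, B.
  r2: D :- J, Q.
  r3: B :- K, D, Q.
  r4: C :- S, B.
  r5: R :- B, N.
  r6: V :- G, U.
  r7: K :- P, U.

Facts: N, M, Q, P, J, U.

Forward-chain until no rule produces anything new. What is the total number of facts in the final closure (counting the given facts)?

Round 1: r2 [D :- J, Q.]; r7 [K :- P, U.]. Adds D, K.
Round 2: r3 [B :- K, D, Q.]. Adds B.
Round 3: r5 [R :- B, N.]. Adds R.
Closure: {B, D, J, K, M, N, P, Q, R, U} — 10 facts.

10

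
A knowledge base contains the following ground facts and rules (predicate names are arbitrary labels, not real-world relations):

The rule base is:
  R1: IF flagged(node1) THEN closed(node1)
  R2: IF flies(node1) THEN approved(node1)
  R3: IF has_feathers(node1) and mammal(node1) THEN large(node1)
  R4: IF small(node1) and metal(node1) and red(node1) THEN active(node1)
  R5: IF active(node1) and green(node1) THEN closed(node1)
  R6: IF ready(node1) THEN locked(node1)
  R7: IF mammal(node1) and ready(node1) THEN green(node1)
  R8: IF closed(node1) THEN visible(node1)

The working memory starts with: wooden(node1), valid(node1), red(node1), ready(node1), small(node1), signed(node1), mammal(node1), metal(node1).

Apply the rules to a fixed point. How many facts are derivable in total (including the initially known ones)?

Round 1: R4 [IF small(node1) and metal(node1) and red(node1) THEN active(node1)]; R6 [IF ready(node1) THEN locked(node1)]; R7 [IF mammal(node1) and ready(node1) THEN green(node1)]. Adds active(node1), locked(node1), green(node1).
Round 2: R5 [IF active(node1) and green(node1) THEN closed(node1)]. Adds closed(node1).
Round 3: R8 [IF closed(node1) THEN visible(node1)]. Adds visible(node1).
Closure: {active(node1), closed(node1), green(node1), locked(node1), mammal(node1), metal(node1), ready(node1), red(node1), signed(node1), small(node1), valid(node1), visible(node1), wooden(node1)} — 13 facts.

13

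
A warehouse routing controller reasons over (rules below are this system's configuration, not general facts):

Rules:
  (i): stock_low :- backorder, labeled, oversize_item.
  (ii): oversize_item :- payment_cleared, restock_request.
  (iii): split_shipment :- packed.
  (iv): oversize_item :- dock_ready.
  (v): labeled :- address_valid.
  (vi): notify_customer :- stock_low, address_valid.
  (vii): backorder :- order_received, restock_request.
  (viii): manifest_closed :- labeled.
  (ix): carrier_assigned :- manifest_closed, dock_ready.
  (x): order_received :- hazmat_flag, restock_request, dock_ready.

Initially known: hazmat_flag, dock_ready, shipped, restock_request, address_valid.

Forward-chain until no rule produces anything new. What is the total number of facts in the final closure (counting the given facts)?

13

Round 1 fires (iv), (v), (x), giving oversize_item, labeled, order_received.
Round 2 fires (vii), (viii), giving backorder, manifest_closed.
Round 3 fires (i), (ix), giving stock_low, carrier_assigned.
Round 4 fires (vi), giving notify_customer.
Closure: {address_valid, backorder, carrier_assigned, dock_ready, hazmat_flag, labeled, manifest_closed, notify_customer, order_received, oversize_item, restock_request, shipped, stock_low} — 13 facts.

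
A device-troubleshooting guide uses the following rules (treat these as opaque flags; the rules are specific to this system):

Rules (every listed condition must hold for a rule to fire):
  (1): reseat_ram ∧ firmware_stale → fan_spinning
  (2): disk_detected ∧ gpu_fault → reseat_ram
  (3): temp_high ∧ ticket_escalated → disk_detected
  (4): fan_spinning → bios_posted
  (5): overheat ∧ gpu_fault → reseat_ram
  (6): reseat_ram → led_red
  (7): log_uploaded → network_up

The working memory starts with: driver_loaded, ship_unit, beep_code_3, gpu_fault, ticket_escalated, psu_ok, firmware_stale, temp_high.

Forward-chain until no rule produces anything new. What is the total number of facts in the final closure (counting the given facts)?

Round 1: (3) [temp_high ∧ ticket_escalated → disk_detected]. Adds disk_detected.
Round 2: (2) [disk_detected ∧ gpu_fault → reseat_ram]. Adds reseat_ram.
Round 3: (1) [reseat_ram ∧ firmware_stale → fan_spinning]; (6) [reseat_ram → led_red]. Adds fan_spinning, led_red.
Round 4: (4) [fan_spinning → bios_posted]. Adds bios_posted.
Closure: {beep_code_3, bios_posted, disk_detected, driver_loaded, fan_spinning, firmware_stale, gpu_fault, led_red, psu_ok, reseat_ram, ship_unit, temp_high, ticket_escalated} — 13 facts.

13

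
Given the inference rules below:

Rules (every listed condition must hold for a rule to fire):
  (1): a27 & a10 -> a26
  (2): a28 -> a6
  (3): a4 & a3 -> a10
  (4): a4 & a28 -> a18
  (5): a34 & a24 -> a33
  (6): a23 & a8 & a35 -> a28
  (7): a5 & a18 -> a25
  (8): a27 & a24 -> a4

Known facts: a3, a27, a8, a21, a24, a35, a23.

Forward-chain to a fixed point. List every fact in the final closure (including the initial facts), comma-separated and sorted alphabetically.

a10, a18, a21, a23, a24, a26, a27, a28, a3, a35, a4, a6, a8

Round 1 fires (6), (8), giving a28, a4.
Round 2 fires (2), (3), (4), giving a6, a10, a18.
Round 3 fires (1), giving a26.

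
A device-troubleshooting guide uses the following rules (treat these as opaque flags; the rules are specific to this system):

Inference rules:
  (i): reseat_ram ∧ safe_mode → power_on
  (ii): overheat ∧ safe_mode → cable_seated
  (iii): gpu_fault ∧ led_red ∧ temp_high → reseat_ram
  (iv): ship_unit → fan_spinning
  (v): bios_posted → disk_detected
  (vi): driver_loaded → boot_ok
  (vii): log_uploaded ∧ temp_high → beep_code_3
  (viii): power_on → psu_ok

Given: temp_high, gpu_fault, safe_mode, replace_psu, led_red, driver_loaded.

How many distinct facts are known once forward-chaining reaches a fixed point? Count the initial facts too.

[1] (iii) [gpu_fault ∧ led_red ∧ temp_high → reseat_ram]; (vi) [driver_loaded → boot_ok]. ⇒ new: reseat_ram, boot_ok.
[2] (i) [reseat_ram ∧ safe_mode → power_on]. ⇒ new: power_on.
[3] (viii) [power_on → psu_ok]. ⇒ new: psu_ok.
Closure: {boot_ok, driver_loaded, gpu_fault, led_red, power_on, psu_ok, replace_psu, reseat_ram, safe_mode, temp_high} — 10 facts.

10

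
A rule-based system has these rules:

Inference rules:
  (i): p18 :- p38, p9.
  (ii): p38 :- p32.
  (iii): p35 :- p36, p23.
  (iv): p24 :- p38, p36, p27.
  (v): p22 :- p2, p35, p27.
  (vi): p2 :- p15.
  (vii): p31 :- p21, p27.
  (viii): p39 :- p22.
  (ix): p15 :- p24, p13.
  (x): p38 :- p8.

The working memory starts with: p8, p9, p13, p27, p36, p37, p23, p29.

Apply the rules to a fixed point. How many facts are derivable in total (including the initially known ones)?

16

Round 1 fires (iii), (x), giving p35, p38.
Round 2 fires (i), (iv), giving p18, p24.
Round 3 fires (ix), giving p15.
Round 4 fires (vi), giving p2.
Round 5 fires (v), giving p22.
Round 6 fires (viii), giving p39.
Closure: {p13, p15, p18, p2, p22, p23, p24, p27, p29, p35, p36, p37, p38, p39, p8, p9} — 16 facts.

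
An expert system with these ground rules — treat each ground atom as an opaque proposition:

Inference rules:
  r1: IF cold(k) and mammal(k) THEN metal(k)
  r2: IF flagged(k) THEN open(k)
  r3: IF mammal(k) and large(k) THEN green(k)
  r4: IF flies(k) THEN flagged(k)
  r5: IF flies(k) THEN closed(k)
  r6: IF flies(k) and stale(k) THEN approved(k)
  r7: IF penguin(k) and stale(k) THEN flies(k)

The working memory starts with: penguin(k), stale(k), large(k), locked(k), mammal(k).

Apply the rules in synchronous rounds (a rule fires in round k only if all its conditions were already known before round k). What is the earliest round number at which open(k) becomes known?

3

Round 1: r3 [IF mammal(k) and large(k) THEN green(k)]; r7 [IF penguin(k) and stale(k) THEN flies(k)]. Adds green(k), flies(k).
Round 2: r4 [IF flies(k) THEN flagged(k)]; r5 [IF flies(k) THEN closed(k)]; r6 [IF flies(k) and stale(k) THEN approved(k)]. Adds flagged(k), closed(k), approved(k).
Round 3: r2 [IF flagged(k) THEN open(k)]. Adds open(k).
open(k) first appears in round 3.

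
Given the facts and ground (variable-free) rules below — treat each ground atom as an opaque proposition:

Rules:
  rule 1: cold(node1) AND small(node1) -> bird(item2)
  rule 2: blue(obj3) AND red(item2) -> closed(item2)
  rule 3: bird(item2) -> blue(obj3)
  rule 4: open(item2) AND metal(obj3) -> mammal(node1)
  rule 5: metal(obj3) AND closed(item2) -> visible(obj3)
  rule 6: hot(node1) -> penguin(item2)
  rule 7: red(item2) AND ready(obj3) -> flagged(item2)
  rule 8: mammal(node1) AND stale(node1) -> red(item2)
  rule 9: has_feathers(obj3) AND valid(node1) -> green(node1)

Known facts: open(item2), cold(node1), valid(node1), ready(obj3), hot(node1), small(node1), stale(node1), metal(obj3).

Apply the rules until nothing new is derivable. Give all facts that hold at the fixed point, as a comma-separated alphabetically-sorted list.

bird(item2), blue(obj3), closed(item2), cold(node1), flagged(item2), hot(node1), mammal(node1), metal(obj3), open(item2), penguin(item2), ready(obj3), red(item2), small(node1), stale(node1), valid(node1), visible(obj3)

Round 1: rule 1 [cold(node1) AND small(node1) -> bird(item2)]; rule 4 [open(item2) AND metal(obj3) -> mammal(node1)]; rule 6 [hot(node1) -> penguin(item2)]. Adds bird(item2), mammal(node1), penguin(item2).
Round 2: rule 3 [bird(item2) -> blue(obj3)]; rule 8 [mammal(node1) AND stale(node1) -> red(item2)]. Adds blue(obj3), red(item2).
Round 3: rule 2 [blue(obj3) AND red(item2) -> closed(item2)]; rule 7 [red(item2) AND ready(obj3) -> flagged(item2)]. Adds closed(item2), flagged(item2).
Round 4: rule 5 [metal(obj3) AND closed(item2) -> visible(obj3)]. Adds visible(obj3).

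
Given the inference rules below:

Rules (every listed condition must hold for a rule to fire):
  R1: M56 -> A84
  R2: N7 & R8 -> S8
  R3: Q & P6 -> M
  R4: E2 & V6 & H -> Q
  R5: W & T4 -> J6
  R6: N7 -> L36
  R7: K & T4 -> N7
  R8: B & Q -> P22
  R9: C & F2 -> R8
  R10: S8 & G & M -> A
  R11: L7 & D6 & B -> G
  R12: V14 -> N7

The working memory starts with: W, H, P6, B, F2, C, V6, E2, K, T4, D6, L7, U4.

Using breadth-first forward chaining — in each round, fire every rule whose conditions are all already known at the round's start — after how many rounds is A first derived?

Round 1: R4 [E2 & V6 & H -> Q]; R5 [W & T4 -> J6]; R7 [K & T4 -> N7]; R9 [C & F2 -> R8]; R11 [L7 & D6 & B -> G]. Adds Q, J6, N7, R8, G.
Round 2: R2 [N7 & R8 -> S8]; R3 [Q & P6 -> M]; R6 [N7 -> L36]; R8 [B & Q -> P22]. Adds S8, M, L36, P22.
Round 3: R10 [S8 & G & M -> A]. Adds A.
A first appears in round 3.

3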